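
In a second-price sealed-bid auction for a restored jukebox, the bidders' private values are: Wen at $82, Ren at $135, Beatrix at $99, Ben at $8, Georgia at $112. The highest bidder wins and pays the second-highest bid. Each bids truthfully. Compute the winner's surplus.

Ranking the bids: Ren $135; Georgia $112; Beatrix $99; Wen $82; Ben $8.
Ren wins with the top bid and pays the second-highest, $112.
Surplus = $135 − $112 = $23.

Winner's surplus: $23.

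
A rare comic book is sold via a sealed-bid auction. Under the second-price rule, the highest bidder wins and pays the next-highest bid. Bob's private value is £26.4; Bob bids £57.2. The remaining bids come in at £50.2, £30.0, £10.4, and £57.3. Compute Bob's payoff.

Bob's payoff: £0.0.

Highest competing bid: £57.3.
Bob's bid £57.2 is not the highest, so Bob loses, pays nothing, and earns zero payoff.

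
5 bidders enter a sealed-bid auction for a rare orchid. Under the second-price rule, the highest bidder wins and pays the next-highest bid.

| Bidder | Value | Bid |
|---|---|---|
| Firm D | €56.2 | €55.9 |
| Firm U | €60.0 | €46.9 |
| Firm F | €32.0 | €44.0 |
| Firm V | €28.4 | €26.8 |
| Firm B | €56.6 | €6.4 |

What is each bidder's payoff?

Firm D €9.3, Firm U €0.0, Firm F €0.0, Firm V €0.0, Firm B €0.0.

Sorted high to low: Firm D €55.9 > Firm U €46.9 > Firm F €44.0 > Firm V €26.8 > Firm B €6.4.
Firm D has the top bid and wins; the price is the second-highest bid, €46.9.
Firm D's payoff = €56.2 − €46.9 = €9.3. All other bidders lose, so their payoff is 0.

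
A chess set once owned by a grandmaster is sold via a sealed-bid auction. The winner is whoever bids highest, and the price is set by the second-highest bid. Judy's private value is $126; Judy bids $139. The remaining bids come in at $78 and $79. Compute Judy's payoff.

Highest competing bid: $79.
Judy's bid $139 is the highest overall, so Judy wins and pays the second-highest bid, $79.
Payoff = value − price = $126 − $79 = $47.

$47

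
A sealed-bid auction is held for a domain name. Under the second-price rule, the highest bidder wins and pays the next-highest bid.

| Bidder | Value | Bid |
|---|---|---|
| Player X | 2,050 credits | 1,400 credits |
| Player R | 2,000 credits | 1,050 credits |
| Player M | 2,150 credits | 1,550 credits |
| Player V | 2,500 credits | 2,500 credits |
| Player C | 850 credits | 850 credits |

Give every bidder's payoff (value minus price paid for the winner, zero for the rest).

Player X 0 credits, Player R 0 credits, Player M 0 credits, Player V 950 credits, Player C 0 credits.

Ranking the bids: Player V 2,500 credits > Player M 1,550 credits > Player X 1,400 credits > Player R 1,050 credits > Player C 850 credits.
Player V has the top bid and wins; the price is the second-highest bid, 1,550 credits.
Player V's payoff = 2,500 credits − 1,550 credits = 950 credits. All other bidders lose, so their payoff is 0.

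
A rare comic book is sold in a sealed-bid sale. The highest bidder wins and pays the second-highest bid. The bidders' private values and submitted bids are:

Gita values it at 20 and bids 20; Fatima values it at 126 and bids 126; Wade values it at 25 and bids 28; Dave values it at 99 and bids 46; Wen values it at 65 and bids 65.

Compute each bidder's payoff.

Ordered from highest: Fatima 126 > Wen 65 > Dave 46 > Wade 28 > Gita 20.
Fatima has the top bid and wins; the price is the second-highest bid, 65.
Fatima's payoff = 126 − 65 = 61. All other bidders lose, so their payoff is 0.

Gita 0, Fatima 61, Wade 0, Dave 0, Wen 0.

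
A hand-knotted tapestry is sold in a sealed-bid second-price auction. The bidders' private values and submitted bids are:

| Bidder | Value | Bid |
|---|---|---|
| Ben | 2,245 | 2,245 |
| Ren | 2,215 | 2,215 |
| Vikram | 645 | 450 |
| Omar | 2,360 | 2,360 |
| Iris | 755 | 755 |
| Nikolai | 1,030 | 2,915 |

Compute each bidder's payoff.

Ordered from highest: Nikolai 2,915, then Omar 2,360, then Ben 2,245, then Ren 2,215, then Iris 755, then Vikram 450.
Nikolai has the top bid and wins; the price is the second-highest bid, 2,360.
Nikolai's payoff = 1,030 − 2,360 = -1,330. All other bidders lose, so their payoff is 0.

Ben 0, Ren 0, Vikram 0, Omar 0, Iris 0, Nikolai -1,330.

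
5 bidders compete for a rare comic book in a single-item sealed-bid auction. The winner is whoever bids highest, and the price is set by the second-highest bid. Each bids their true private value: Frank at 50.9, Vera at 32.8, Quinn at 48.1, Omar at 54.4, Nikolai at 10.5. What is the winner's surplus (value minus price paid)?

3.5

Ordered from highest: Omar 54.4; Frank 50.9; Quinn 48.1; Vera 32.8; Nikolai 10.5.
Omar wins with the top bid and pays the second-highest, 50.9.
Surplus = 54.4 − 50.9 = 3.5.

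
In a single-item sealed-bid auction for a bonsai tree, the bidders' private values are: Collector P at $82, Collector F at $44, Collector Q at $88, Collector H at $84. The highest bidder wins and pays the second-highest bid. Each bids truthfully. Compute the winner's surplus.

Ranking the bids: Collector Q $88, then Collector H $84, then Collector P $82, then Collector F $44.
Collector Q wins with the top bid and pays the second-highest, $84.
Surplus = $88 − $84 = $4.

Surplus = $4.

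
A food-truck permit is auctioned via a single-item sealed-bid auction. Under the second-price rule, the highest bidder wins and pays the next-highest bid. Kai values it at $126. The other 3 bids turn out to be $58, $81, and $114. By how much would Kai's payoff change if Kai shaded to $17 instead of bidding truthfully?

Change in payoff: -$12.

The highest competing bid is $114.
Bidding truthfully at $126: Kai has the top bid, wins, and pays the second-highest bid $114. Payoff = $126 − $114 = $12.
Bidding $17: the top bid is $114 (a rival), so Kai loses. Payoff = $0.
Change = $0 − $12 = -$12.
Deviating from a truthful bid can only lose payoff in a second-price auction — never gain.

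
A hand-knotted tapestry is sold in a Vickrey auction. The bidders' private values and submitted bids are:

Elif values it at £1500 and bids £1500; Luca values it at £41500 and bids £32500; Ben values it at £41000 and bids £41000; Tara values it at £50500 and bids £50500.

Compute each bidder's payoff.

Sorted high to low: Tara £50500, then Ben £41000, then Luca £32500, then Elif £1500.
Tara has the top bid and wins; the price is the second-highest bid, £41000.
Tara's payoff = £50500 − £41000 = £9500. All other bidders lose, so their payoff is 0.

Elif £0, Luca £0, Ben £0, Tara £9500.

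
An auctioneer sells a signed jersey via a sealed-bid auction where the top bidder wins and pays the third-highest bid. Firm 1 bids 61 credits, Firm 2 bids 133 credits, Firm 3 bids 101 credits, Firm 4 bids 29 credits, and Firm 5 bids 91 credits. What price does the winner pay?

Ranking the bids: Firm 2 133 credits > Firm 3 101 credits > Firm 5 91 credits > Firm 1 61 credits > Firm 4 29 credits.
Firm 2 is the highest bidder, so Firm 2 wins.
Under the third-price rule, the price is the third-highest bid: 91 credits.

The winner pays 91 credits.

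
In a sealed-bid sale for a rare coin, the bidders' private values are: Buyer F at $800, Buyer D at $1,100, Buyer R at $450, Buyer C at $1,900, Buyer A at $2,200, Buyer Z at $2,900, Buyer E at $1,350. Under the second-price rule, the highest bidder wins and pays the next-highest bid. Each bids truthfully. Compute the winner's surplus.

$700

Sorted high to low: Buyer Z $2,900 > Buyer A $2,200 > Buyer C $1,900 > Buyer E $1,350 > Buyer D $1,100 > Buyer F $800 > Buyer R $450.
Buyer Z wins with the top bid and pays the second-highest, $2,200.
Surplus = $2,900 − $2,200 = $700.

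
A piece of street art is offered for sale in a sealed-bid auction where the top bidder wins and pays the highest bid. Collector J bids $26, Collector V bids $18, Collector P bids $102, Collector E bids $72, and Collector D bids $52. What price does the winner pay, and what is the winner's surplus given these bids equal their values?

Sorted high to low: Collector P $102; Collector E $72; Collector D $52; Collector J $26; Collector V $18.
Collector P is the highest bidder, so Collector P wins.
Under the first-price rule, the price is the highest bid: $102.
Surplus = $102 − $102 = $0.

Price $102; surplus $0.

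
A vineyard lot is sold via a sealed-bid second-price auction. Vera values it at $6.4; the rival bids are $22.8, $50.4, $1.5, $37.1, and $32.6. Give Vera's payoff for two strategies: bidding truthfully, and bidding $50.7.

The highest competing bid is $50.4.
Bidding truthfully at $6.4: the top bid is $50.4 (a rival), so Vera loses. Payoff = $0.0.
Bidding $50.7: Vera has the top bid, wins, and pays the second-highest bid $50.4. Payoff = $6.4 − $50.4 = -$44.0.

(a) $0.0  (b) -$44.0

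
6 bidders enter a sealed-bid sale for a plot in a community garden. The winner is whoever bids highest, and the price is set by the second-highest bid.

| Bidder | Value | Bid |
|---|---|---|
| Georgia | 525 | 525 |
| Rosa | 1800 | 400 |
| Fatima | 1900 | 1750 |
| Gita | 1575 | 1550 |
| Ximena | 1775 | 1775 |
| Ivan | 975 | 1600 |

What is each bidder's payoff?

Ranking the bids: Ximena 1775; Fatima 1750; Ivan 1600; Gita 1550; Georgia 525; Rosa 400.
Ximena has the top bid and wins; the price is the second-highest bid, 1750.
Ximena's payoff = 1775 − 1750 = 25. All other bidders lose, so their payoff is 0.

Payoffs: Georgia 0, Rosa 0, Fatima 0, Gita 0, Ximena 25, Ivan 0.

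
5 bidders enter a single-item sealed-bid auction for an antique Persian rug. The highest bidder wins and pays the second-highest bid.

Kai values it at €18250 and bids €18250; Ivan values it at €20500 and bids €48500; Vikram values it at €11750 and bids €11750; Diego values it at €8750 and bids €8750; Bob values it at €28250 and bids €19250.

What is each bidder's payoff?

Payoffs: Kai €0, Ivan €1250, Vikram €0, Diego €0, Bob €0.

Ordered from highest: Ivan €48500, then Bob €19250, then Kai €18250, then Vikram €11750, then Diego €8750.
Ivan has the top bid and wins; the price is the second-highest bid, €19250.
Ivan's payoff = €20500 − €19250 = €1250. All other bidders lose, so their payoff is 0.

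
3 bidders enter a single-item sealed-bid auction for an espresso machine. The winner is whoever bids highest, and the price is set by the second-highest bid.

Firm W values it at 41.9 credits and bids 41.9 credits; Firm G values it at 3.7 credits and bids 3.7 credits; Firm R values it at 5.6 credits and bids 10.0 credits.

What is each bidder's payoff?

Ordered from highest: Firm W 41.9 credits > Firm R 10.0 credits > Firm G 3.7 credits.
Firm W has the top bid and wins; the price is the second-highest bid, 10.0 credits.
Firm W's payoff = 41.9 credits − 10.0 credits = 31.9 credits. All other bidders lose, so their payoff is 0.

Payoffs: Firm W 31.9 credits, Firm G 0.0 credits, Firm R 0.0 credits.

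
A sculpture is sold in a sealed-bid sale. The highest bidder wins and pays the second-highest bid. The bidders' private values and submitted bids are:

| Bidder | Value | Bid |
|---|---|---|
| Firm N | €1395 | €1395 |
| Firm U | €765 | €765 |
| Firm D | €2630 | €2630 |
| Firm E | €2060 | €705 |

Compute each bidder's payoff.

Payoffs: Firm N €0, Firm U €0, Firm D €1235, Firm E €0.

Ranking the bids: Firm D €2630, then Firm N €1395, then Firm U €765, then Firm E €705.
Firm D has the top bid and wins; the price is the second-highest bid, €1395.
Firm D's payoff = €2630 − €1395 = €1235. All other bidders lose, so their payoff is 0.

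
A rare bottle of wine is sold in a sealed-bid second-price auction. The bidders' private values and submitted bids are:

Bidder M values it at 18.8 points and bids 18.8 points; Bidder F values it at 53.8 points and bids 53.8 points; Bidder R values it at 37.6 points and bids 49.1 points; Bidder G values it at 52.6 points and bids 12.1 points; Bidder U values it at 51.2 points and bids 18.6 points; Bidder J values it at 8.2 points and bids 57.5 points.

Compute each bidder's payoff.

Sorted high to low: Bidder J 57.5 points, then Bidder F 53.8 points, then Bidder R 49.1 points, then Bidder M 18.8 points, then Bidder U 18.6 points, then Bidder G 12.1 points.
Bidder J has the top bid and wins; the price is the second-highest bid, 53.8 points.
Bidder J's payoff = 8.2 points − 53.8 points = -45.6 points. All other bidders lose, so their payoff is 0.

Payoffs: Bidder M 0.0 points, Bidder F 0.0 points, Bidder R 0.0 points, Bidder G 0.0 points, Bidder U 0.0 points, Bidder J -45.6 points.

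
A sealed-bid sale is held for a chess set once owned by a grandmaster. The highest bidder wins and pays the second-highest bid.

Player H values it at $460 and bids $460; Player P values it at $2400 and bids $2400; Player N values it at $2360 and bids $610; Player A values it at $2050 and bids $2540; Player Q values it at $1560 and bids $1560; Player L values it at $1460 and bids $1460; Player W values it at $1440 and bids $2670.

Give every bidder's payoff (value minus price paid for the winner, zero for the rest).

Payoffs: Player H $0, Player P $0, Player N $0, Player A $0, Player Q $0, Player L $0, Player W -$1100.

Ranking the bids: Player W $2670, then Player A $2540, then Player P $2400, then Player Q $1560, then Player L $1460, then Player N $610, then Player H $460.
Player W has the top bid and wins; the price is the second-highest bid, $2540.
Player W's payoff = $1440 − $2540 = -$1100. All other bidders lose, so their payoff is 0.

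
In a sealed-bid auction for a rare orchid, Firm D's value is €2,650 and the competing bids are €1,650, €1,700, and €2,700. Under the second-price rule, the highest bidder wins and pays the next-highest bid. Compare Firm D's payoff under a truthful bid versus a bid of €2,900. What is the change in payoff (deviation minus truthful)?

The highest competing bid is €2,700.
Bidding truthfully at €2,650: the top bid is €2,700 (a rival), so Firm D loses. Payoff = €0.
Bidding €2,900: Firm D has the top bid, wins, and pays the second-highest bid €2,700. Payoff = €2,650 − €2,700 = -€50.
Change = -€50 − €0 = -€50.

-€50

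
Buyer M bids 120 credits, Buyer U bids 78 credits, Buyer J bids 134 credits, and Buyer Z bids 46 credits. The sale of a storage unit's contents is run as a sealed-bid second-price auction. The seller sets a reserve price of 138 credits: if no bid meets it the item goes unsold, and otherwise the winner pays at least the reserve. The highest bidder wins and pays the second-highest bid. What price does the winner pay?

Ranking the bids: Buyer J 134 credits > Buyer M 120 credits > Buyer U 78 credits > Buyer Z 46 credits.
The top bid 134 credits is below the reserve 138 credits, so the item goes unsold and nothing is paid.

unsold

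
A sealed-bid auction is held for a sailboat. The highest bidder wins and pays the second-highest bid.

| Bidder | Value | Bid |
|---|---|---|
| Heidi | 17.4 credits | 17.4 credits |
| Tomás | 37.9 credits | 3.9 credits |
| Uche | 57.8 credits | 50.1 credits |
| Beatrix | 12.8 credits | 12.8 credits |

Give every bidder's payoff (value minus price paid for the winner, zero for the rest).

Heidi 0.0 credits, Tomás 0.0 credits, Uche 40.4 credits, Beatrix 0.0 credits.

Ordered from highest: Uche 50.1 credits > Heidi 17.4 credits > Beatrix 12.8 credits > Tomás 3.9 credits.
Uche has the top bid and wins; the price is the second-highest bid, 17.4 credits.
Uche's payoff = 57.8 credits − 17.4 credits = 40.4 credits. All other bidders lose, so their payoff is 0.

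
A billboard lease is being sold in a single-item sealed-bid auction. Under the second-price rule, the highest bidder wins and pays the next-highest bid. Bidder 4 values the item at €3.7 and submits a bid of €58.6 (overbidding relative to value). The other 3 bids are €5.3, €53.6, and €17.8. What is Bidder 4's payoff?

Payoff = -€49.9.

Highest competing bid: €53.6.
Bidder 4's bid €58.6 is the highest overall, so Bidder 4 wins and pays the second-highest bid, €53.6.
Payoff = value − price = €3.7 − €53.6 = -€49.9.
Overbidding won the item at a price above value — truthful bidding would have avoided this loss.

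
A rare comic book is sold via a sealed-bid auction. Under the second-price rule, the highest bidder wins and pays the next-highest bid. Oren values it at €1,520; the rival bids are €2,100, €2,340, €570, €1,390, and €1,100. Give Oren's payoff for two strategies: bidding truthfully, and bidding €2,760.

(a) €0  (b) -€820

The highest competing bid is €2,340.
Bidding truthfully at €1,520: the top bid is €2,340 (a rival), so Oren loses. Payoff = €0.
Bidding €2,760: Oren has the top bid, wins, and pays the second-highest bid €2,340. Payoff = €1,520 − €2,340 = -€820.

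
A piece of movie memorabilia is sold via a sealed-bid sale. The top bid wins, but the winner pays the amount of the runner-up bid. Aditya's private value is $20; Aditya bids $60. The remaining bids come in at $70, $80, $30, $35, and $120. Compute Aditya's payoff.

Aditya's payoff: $0.

Highest competing bid: $120.
Aditya's bid $60 is not the highest, so Aditya loses, pays nothing, and earns zero payoff.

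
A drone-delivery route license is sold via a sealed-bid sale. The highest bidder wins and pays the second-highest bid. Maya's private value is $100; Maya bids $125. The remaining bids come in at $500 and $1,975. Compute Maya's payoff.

Highest competing bid: $1,975.
Maya's bid $125 is not the highest, so Maya loses, pays nothing, and earns zero payoff.

$0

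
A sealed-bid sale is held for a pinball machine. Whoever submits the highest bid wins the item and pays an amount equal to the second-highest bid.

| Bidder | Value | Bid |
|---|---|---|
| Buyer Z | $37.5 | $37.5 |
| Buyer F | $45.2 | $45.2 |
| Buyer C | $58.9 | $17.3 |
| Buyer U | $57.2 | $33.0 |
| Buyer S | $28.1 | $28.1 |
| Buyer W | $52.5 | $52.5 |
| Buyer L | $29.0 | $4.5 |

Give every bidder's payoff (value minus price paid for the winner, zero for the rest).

Sorted high to low: Buyer W $52.5 > Buyer F $45.2 > Buyer Z $37.5 > Buyer U $33.0 > Buyer S $28.1 > Buyer C $17.3 > Buyer L $4.5.
Buyer W has the top bid and wins; the price is the second-highest bid, $45.2.
Buyer W's payoff = $52.5 − $45.2 = $7.3. All other bidders lose, so their payoff is 0.

Payoffs: Buyer Z $0.0, Buyer F $0.0, Buyer C $0.0, Buyer U $0.0, Buyer S $0.0, Buyer W $7.3, Buyer L $0.0.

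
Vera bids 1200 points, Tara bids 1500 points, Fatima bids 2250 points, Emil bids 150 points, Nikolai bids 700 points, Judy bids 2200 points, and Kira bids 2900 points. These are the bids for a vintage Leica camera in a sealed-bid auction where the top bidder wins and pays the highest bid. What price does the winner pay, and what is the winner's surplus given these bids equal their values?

Bids in descending order: Kira 2900 points > Fatima 2250 points > Judy 2200 points > Tara 1500 points > Vera 1200 points > Nikolai 700 points > Emil 150 points.
Kira is the highest bidder, so Kira wins.
Under the first-price rule, the price is the highest bid: 2900 points.
Surplus = 2900 points − 2900 points = 0 points.

The winner pays 2900 points for a surplus of 0 points.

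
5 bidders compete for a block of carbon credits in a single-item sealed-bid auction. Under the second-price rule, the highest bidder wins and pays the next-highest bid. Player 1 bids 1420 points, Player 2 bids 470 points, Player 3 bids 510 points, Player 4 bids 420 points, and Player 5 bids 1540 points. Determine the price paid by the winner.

Ranking the bids: Player 5 1540 points > Player 1 1420 points > Player 3 510 points > Player 2 470 points > Player 4 420 points.
Player 5 has the highest bid, so Player 5 wins.
The second-highest bid is 1420 points, so that is what Player 5 pays.

Price paid: 1420 points.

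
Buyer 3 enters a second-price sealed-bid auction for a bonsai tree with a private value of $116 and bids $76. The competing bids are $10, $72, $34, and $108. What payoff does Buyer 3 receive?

Highest competing bid: $108.
Buyer 3's bid $76 is not the highest, so Buyer 3 loses, pays nothing, and earns zero payoff.

The bidder's payoff: $0.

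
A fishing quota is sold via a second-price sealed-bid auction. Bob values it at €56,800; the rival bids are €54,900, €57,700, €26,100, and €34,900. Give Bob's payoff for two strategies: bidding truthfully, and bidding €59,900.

The highest competing bid is €57,700.
Bidding truthfully at €56,800: the top bid is €57,700 (a rival), so Bob loses. Payoff = €0.
Bidding €59,900: Bob has the top bid, wins, and pays the second-highest bid €57,700. Payoff = €56,800 − €57,700 = -€900.

(a) €0  (b) -€900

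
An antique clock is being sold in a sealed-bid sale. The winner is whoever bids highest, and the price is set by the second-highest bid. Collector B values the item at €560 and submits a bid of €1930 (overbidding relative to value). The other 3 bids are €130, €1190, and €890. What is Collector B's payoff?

Payoff = -€630.

Highest competing bid: €1190.
Collector B's bid €1930 is the highest overall, so Collector B wins and pays the second-highest bid, €1190.
Payoff = value − price = €560 − €1190 = -€630.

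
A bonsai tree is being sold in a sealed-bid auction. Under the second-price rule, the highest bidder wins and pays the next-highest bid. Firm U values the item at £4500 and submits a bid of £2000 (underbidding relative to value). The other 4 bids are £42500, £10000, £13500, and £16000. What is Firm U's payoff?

Highest competing bid: £42500.
Firm U's bid £2000 is not the highest, so Firm U loses, pays nothing, and earns zero payoff.

£0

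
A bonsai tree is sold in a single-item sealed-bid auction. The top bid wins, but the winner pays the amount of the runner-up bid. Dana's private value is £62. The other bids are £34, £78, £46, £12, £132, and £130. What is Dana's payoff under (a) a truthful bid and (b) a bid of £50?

The highest competing bid is £132.
Bidding truthfully at £62: the top bid is £132 (a rival), so Dana loses. Payoff = £0.
Bidding £50: the top bid is £132 (a rival), so Dana loses. Payoff = £0.

Truthful: £0; alternative: £0.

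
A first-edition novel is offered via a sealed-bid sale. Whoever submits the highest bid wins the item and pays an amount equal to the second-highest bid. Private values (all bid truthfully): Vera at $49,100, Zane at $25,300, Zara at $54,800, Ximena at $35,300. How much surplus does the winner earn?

Sorted high to low: Zara $54,800, then Vera $49,100, then Ximena $35,300, then Zane $25,300.
Zara wins with the top bid and pays the second-highest, $49,100.
Surplus = $54,800 − $49,100 = $5,700.

Surplus = $5,700.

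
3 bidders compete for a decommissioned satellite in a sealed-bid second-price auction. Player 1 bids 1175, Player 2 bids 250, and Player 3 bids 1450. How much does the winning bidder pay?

The winner pays 1175.

Ranking the bids: Player 3 1450, then Player 1 1175, then Player 2 250.
Player 3 has the highest bid, so Player 3 wins.
The second-highest bid is 1175, so that is what Player 3 pays.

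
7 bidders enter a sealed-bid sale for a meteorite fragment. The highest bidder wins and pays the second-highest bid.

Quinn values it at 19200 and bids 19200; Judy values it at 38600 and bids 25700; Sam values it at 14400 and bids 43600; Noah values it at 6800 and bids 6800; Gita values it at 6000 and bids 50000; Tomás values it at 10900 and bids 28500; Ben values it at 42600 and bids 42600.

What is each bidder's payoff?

Sorted high to low: Gita 50000, then Sam 43600, then Ben 42600, then Tomás 28500, then Judy 25700, then Quinn 19200, then Noah 6800.
Gita has the top bid and wins; the price is the second-highest bid, 43600.
Gita's payoff = 6000 − 43600 = -37600. All other bidders lose, so their payoff is 0.

Quinn 0, Judy 0, Sam 0, Noah 0, Gita -37600, Tomás 0, Ben 0.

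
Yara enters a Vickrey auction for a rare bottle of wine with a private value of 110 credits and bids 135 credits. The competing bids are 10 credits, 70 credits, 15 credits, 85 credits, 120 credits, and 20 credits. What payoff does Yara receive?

-10 credits

Highest competing bid: 120 credits.
Yara's bid 135 credits is the highest overall, so Yara wins and pays the second-highest bid, 120 credits.
Payoff = value − price = 110 credits − 120 credits = -10 credits.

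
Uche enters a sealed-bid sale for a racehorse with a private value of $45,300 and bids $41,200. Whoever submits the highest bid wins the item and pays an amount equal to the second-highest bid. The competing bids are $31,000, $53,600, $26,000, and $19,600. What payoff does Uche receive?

Highest competing bid: $53,600.
Uche's bid $41,200 is not the highest, so Uche loses, pays nothing, and earns zero payoff.

$0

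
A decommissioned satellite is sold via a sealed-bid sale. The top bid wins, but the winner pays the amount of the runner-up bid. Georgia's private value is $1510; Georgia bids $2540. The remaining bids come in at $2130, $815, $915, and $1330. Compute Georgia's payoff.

Highest competing bid: $2130.
Georgia's bid $2540 is the highest overall, so Georgia wins and pays the second-highest bid, $2130.
Payoff = value − price = $1510 − $2130 = -$620.

Georgia's payoff: -$620.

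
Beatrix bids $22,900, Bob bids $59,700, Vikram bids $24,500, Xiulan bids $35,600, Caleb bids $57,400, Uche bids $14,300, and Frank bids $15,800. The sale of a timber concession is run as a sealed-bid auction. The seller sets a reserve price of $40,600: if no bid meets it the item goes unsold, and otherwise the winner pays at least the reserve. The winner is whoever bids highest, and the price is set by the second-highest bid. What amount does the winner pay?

Bids in descending order: Bob $59,700; Caleb $57,400; Xiulan $35,600; Vikram $24,500; Beatrix $22,900; Frank $15,800; Uche $14,300.
Bob has the highest bid, so Bob wins.
The second-highest bid is $57,400, which exceeds the reserve, so that sets the price.

The winner pays $57,400.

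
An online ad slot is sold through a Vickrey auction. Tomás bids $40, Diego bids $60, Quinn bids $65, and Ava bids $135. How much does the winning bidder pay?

Ranking the bids: Ava $135; Quinn $65; Diego $60; Tomás $40.
Ava has the highest bid, so Ava wins.
The second-highest bid is $65, so that is what Ava pays.

Price paid: $65.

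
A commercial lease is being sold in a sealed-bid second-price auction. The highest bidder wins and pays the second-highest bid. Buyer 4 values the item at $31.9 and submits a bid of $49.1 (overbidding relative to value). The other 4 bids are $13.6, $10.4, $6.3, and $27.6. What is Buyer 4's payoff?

Highest competing bid: $27.6.
Buyer 4's bid $49.1 is the highest overall, so Buyer 4 wins and pays the second-highest bid, $27.6.
Payoff = value − price = $31.9 − $27.6 = $4.3.

The bidder's payoff: $4.3.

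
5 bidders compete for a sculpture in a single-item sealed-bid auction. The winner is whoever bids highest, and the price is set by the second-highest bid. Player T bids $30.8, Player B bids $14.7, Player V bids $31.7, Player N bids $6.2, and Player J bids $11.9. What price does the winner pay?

Ordered from highest: Player V $31.7; Player T $30.8; Player B $14.7; Player J $11.9; Player N $6.2.
Player V has the highest bid, so Player V wins.
The second-highest bid is $30.8, so that is what Player V pays.

Price paid: $30.8.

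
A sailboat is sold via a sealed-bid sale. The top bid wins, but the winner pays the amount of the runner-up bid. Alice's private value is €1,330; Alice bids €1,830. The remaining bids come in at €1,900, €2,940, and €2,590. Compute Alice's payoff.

Highest competing bid: €2,940.
Alice's bid €1,830 is not the highest, so Alice loses, pays nothing, and earns zero payoff.

Payoff = €0.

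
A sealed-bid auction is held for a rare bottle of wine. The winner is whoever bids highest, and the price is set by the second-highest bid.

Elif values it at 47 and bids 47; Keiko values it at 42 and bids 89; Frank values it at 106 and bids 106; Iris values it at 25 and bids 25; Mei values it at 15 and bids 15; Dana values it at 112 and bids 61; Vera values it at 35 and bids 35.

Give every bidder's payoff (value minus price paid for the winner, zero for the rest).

Sorted high to low: Frank 106, then Keiko 89, then Dana 61, then Elif 47, then Vera 35, then Iris 25, then Mei 15.
Frank has the top bid and wins; the price is the second-highest bid, 89.
Frank's payoff = 106 − 89 = 17. All other bidders lose, so their payoff is 0.

Payoffs: Elif 0, Keiko 0, Frank 17, Iris 0, Mei 0, Dana 0, Vera 0.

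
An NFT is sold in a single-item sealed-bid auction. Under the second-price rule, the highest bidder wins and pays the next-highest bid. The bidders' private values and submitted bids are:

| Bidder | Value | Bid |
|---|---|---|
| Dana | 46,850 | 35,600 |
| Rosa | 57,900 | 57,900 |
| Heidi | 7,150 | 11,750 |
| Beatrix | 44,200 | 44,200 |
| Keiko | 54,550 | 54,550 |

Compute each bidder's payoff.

Ordered from highest: Rosa 57,900; Keiko 54,550; Beatrix 44,200; Dana 35,600; Heidi 11,750.
Rosa has the top bid and wins; the price is the second-highest bid, 54,550.
Rosa's payoff = 57,900 − 54,550 = 3,350. All other bidders lose, so their payoff is 0.

Dana 0, Rosa 3,350, Heidi 0, Beatrix 0, Keiko 0.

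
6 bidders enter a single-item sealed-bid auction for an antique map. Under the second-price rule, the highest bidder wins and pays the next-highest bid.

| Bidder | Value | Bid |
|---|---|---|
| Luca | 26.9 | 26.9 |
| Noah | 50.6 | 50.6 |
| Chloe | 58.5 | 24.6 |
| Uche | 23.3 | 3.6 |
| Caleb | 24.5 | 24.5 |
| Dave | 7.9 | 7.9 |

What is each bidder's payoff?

Bids in descending order: Noah 50.6, then Luca 26.9, then Chloe 24.6, then Caleb 24.5, then Dave 7.9, then Uche 3.6.
Noah has the top bid and wins; the price is the second-highest bid, 26.9.
Noah's payoff = 50.6 − 26.9 = 23.7. All other bidders lose, so their payoff is 0.

Payoffs: Luca 0.0, Noah 23.7, Chloe 0.0, Uche 0.0, Caleb 0.0, Dave 0.0.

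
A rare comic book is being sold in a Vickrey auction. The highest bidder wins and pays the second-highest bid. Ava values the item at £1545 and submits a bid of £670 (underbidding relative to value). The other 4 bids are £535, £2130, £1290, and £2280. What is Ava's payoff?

£0

Highest competing bid: £2280.
Ava's bid £670 is not the highest, so Ava loses, pays nothing, and earns zero payoff.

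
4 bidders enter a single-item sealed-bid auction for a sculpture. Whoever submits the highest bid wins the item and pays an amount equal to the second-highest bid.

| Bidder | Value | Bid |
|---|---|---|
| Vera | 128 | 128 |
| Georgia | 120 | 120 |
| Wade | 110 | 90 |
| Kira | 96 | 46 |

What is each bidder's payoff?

Ordered from highest: Vera 128 > Georgia 120 > Wade 90 > Kira 46.
Vera has the top bid and wins; the price is the second-highest bid, 120.
Vera's payoff = 128 − 120 = 8. All other bidders lose, so their payoff is 0.

Payoffs: Vera 8, Georgia 0, Wade 0, Kira 0.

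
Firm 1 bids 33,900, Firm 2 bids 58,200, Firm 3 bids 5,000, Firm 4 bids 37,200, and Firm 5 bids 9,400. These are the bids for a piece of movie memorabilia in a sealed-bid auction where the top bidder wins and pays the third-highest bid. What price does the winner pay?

The winner pays 33,900.

Ordered from highest: Firm 2 58,200; Firm 4 37,200; Firm 1 33,900; Firm 5 9,400; Firm 3 5,000.
Firm 2 is the highest bidder, so Firm 2 wins.
Under the third-price rule, the price is the third-highest bid: 33,900.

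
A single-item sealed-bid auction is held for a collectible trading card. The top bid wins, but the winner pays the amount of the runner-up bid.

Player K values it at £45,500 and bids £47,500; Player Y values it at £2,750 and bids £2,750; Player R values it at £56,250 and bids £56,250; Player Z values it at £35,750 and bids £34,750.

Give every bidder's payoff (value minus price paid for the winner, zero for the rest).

Payoffs: Player K £0, Player Y £0, Player R £8,750, Player Z £0.

Bids in descending order: Player R £56,250; Player K £47,500; Player Z £34,750; Player Y £2,750.
Player R has the top bid and wins; the price is the second-highest bid, £47,500.
Player R's payoff = £56,250 − £47,500 = £8,750. All other bidders lose, so their payoff is 0.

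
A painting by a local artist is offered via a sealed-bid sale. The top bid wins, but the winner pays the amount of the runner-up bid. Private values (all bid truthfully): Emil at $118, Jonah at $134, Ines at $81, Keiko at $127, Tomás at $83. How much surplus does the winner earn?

Sorted high to low: Jonah $134; Keiko $127; Emil $118; Tomás $83; Ines $81.
Jonah wins with the top bid and pays the second-highest, $127.
Surplus = $134 − $127 = $7.

Surplus = $7.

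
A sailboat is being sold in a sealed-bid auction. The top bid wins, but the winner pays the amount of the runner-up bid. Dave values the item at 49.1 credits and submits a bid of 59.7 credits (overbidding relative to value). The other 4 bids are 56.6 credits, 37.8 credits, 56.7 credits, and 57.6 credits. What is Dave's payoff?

Highest competing bid: 57.6 credits.
Dave's bid 59.7 credits is the highest overall, so Dave wins and pays the second-highest bid, 57.6 credits.
Payoff = value − price = 49.1 credits − 57.6 credits = -8.5 credits.

Payoff = -8.5 credits.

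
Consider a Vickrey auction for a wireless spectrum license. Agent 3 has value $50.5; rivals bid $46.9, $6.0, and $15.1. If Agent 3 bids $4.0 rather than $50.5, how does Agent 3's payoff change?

Change in payoff: -$3.6.

The highest competing bid is $46.9.
Bidding truthfully at $50.5: Agent 3 has the top bid, wins, and pays the second-highest bid $46.9. Payoff = $50.5 − $46.9 = $3.6.
Bidding $4.0: the top bid is $46.9 (a rival), so Agent 3 loses. Payoff = $0.0.
Change = $0.0 − $3.6 = -$3.6.
Deviating from a truthful bid can only lose payoff in a second-price auction — never gain.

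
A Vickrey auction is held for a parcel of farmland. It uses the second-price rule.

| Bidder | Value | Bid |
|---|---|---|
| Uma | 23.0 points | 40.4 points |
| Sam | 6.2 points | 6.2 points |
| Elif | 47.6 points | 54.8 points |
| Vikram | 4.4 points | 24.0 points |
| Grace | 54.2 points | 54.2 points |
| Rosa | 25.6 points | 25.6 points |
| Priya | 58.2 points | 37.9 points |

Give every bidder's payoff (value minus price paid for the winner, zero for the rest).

Uma 0.0 points, Sam 0.0 points, Elif -6.6 points, Vikram 0.0 points, Grace 0.0 points, Rosa 0.0 points, Priya 0.0 points.

Ordered from highest: Elif 54.8 points; Grace 54.2 points; Uma 40.4 points; Priya 37.9 points; Rosa 25.6 points; Vikram 24.0 points; Sam 6.2 points.
Elif has the top bid and wins; the price is the second-highest bid, 54.2 points.
Elif's payoff = 47.6 points − 54.2 points = -6.6 points. All other bidders lose, so their payoff is 0.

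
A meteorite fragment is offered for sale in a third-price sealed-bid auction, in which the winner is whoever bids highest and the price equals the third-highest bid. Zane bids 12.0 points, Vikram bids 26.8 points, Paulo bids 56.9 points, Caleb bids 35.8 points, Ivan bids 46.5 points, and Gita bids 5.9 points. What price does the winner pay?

Price paid: 35.8 points.

Bids in descending order: Paulo 56.9 points; Ivan 46.5 points; Caleb 35.8 points; Vikram 26.8 points; Zane 12.0 points; Gita 5.9 points.
Paulo is the highest bidder, so Paulo wins.
Under the third-price rule, the price is the third-highest bid: 35.8 points.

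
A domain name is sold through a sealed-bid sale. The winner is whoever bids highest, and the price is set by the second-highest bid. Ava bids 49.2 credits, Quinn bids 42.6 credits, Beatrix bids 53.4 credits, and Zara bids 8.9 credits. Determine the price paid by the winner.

49.2 credits

Ordered from highest: Beatrix 53.4 credits > Ava 49.2 credits > Quinn 42.6 credits > Zara 8.9 credits.
Beatrix has the highest bid, so Beatrix wins.
The second-highest bid is 49.2 credits, so that is what Beatrix pays.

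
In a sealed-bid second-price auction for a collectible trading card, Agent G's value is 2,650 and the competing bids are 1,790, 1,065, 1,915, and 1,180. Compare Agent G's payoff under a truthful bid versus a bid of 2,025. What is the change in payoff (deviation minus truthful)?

The highest competing bid is 1,915.
Bidding truthfully at 2,650: Agent G has the top bid, wins, and pays the second-highest bid 1,915. Payoff = 2,650 − 1,915 = 735.
Bidding 2,025: Agent G has the top bid, wins, and pays the second-highest bid 1,915. Payoff = 2,650 − 1,915 = 735.
Change = 735 − 735 = 0.
The bid only affects whether you win, not the price — here both bids land on the same side of the top rival bid, so the deviation is payoff-neutral.

Payoff change: 0.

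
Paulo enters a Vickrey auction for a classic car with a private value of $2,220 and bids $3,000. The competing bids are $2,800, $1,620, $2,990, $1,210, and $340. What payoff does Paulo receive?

Payoff = -$770.

Highest competing bid: $2,990.
Paulo's bid $3,000 is the highest overall, so Paulo wins and pays the second-highest bid, $2,990.
Payoff = value − price = $2,220 − $2,990 = -$770.
Overbidding won the item at a price above value — truthful bidding would have avoided this loss.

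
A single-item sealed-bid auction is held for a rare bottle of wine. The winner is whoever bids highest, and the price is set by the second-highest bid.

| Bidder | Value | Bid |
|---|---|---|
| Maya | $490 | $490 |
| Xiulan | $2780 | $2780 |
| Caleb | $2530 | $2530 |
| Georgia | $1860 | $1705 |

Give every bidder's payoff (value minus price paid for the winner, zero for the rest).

Ranking the bids: Xiulan $2780 > Caleb $2530 > Georgia $1705 > Maya $490.
Xiulan has the top bid and wins; the price is the second-highest bid, $2530.
Xiulan's payoff = $2780 − $2530 = $250. All other bidders lose, so their payoff is 0.

Payoffs: Maya $0, Xiulan $250, Caleb $0, Georgia $0.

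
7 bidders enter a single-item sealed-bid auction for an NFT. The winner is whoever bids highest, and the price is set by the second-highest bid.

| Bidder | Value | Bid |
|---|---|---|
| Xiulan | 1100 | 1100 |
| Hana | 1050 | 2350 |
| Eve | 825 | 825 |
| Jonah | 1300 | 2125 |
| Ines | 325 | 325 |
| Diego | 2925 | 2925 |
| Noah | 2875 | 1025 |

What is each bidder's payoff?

Payoffs: Xiulan 0, Hana 0, Eve 0, Jonah 0, Ines 0, Diego 575, Noah 0.

Ordered from highest: Diego 2925; Hana 2350; Jonah 2125; Xiulan 1100; Noah 1025; Eve 825; Ines 325.
Diego has the top bid and wins; the price is the second-highest bid, 2350.
Diego's payoff = 2925 − 2350 = 575. All other bidders lose, so their payoff is 0.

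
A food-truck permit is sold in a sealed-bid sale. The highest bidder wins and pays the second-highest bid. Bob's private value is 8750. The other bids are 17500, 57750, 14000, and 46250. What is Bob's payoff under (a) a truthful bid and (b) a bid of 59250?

(a) 0  (b) -49000

The highest competing bid is 57750.
Bidding truthfully at 8750: the top bid is 57750 (a rival), so Bob loses. Payoff = 0.
Bidding 59250: Bob has the top bid, wins, and pays the second-highest bid 57750. Payoff = 8750 − 57750 = -49000.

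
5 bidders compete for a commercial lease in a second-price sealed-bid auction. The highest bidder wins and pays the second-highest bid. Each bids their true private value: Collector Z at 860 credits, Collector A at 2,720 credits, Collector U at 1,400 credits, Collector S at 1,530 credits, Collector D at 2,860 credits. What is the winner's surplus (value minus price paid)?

Sorted high to low: Collector D 2,860 credits; Collector A 2,720 credits; Collector S 1,530 credits; Collector U 1,400 credits; Collector Z 860 credits.
Collector D wins with the top bid and pays the second-highest, 2,720 credits.
Surplus = 2,860 credits − 2,720 credits = 140 credits.

Surplus = 140 credits.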